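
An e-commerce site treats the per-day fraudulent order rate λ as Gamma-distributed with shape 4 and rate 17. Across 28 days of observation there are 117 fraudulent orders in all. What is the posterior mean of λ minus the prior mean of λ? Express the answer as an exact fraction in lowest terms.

1877/765

Total count 117 over total exposure 28 days.
The Gamma prior is conjugate for the Poisson rate, so λ | data ~ Gamma(4+117, 17+28) = Gamma(121, 45).
Posterior mean = 121/45 = 121/45; prior mean = 4/17 = 4/17. Difference = 121/45 − 4/17 = 1877/765.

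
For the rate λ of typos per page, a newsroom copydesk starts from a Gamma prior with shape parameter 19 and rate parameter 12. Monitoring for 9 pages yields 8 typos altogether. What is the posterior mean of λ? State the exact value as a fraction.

9/7

Total count 8 over total exposure 9 pages.
By Gamma–Poisson conjugacy, the posterior is Gamma(α + Σx, β + Σt) = Gamma(19 + 8, 12 + 9) = Gamma(27, 21).
Posterior mean = α'/β' = 27/21 = 9/7.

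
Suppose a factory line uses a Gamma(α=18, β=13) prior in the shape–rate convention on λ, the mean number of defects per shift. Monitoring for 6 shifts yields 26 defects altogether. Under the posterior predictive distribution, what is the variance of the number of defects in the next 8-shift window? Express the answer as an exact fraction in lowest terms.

Total count 26 over total exposure 6 shifts.
Conjugate update: add total count to the shape and total exposure to the rate, giving Gamma(44, 19).
The posterior predictive for a window of length T is Negative Binomial with variance T·α'·(β'+T)/β'² = 8·44·27/361 = 9504/361.

9504/361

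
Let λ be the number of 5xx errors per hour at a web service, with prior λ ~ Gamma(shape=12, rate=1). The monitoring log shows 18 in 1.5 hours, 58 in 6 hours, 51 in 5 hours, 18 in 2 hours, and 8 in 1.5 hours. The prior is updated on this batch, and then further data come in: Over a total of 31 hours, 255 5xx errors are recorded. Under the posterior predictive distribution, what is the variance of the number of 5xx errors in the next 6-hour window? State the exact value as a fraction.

945/16

Total count: 18 + 58 + 51 + 18 + 8 = 153.
Total exposure: 1.5 + 6 + 5 + 2 + 1.5 = 16 hours.
After the first batch: Gamma(12 + 153, 1 + 16) = Gamma(165, 17).
Total count 255 over total exposure 31 hours.
After the second batch: Gamma(165 + 255, 17 + 31) = Gamma(420, 48).
The posterior predictive for a window of length T is Negative Binomial with variance T·α'·(β'+T)/β'² = 6·420·54/2304 = 945/16.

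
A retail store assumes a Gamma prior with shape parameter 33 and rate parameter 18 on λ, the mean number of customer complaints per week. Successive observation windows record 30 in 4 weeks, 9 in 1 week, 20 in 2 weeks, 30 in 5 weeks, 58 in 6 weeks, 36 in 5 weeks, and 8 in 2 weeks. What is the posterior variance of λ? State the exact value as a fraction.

224/1849

Total count: 30 + 9 + 20 + 30 + 58 + 36 + 8 = 191.
Total exposure: 4 + 1 + 2 + 5 + 6 + 5 + 2 = 25 weeks.
The Gamma prior is conjugate for the Poisson rate, so λ | data ~ Gamma(33+191, 18+25) = Gamma(224, 43).
Posterior variance = α'/β'² = 224/1849.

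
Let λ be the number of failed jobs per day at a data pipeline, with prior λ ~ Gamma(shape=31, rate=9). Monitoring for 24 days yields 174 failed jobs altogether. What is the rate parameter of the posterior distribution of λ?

Total count 174 over total exposure 24 days.
The Gamma prior is conjugate for the Poisson rate, so λ | data ~ Gamma(31+174, 9+24) = Gamma(205, 33).

33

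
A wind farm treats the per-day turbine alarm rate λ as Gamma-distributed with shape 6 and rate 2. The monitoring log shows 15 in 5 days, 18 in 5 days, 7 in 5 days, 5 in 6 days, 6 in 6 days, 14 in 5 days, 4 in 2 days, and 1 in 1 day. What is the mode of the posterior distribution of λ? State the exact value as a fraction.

75/37

Total count: 15 + 18 + 7 + 5 + 6 + 14 + 4 + 1 = 70.
Total exposure: 5 + 5 + 5 + 6 + 6 + 5 + 2 + 1 = 35 days.
The Gamma prior is conjugate for the Poisson rate, so λ | data ~ Gamma(6+70, 2+35) = Gamma(76, 37).
Posterior mode = (α'−1)/β' = 75/37.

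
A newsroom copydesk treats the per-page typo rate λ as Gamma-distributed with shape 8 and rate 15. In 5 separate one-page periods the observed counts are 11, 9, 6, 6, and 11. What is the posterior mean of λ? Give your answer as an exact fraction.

Total count: 11 + 9 + 6 + 6 + 11 = 43.
Total exposure: 5 pages.
By Gamma–Poisson conjugacy, the posterior is Gamma(α + Σx, β + Σt) = Gamma(8 + 43, 15 + 5) = Gamma(51, 20).
Posterior mean = α'/β' = 51/20.

51/20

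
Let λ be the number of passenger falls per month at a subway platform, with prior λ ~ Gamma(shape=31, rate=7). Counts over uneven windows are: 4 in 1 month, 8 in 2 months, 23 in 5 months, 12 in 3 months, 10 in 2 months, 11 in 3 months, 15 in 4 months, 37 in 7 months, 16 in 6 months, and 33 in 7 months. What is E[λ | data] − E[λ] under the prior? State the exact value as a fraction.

Total count: 4 + 8 + 23 + 12 + 10 + 11 + 15 + 37 + 16 + 33 = 169.
Total exposure: 1 + 2 + 5 + 3 + 2 + 3 + 4 + 7 + 6 + 7 = 40 months.
Conjugate update: add total count to the shape and total exposure to the rate, giving Gamma(200, 47).
Posterior mean = 200/47 = 200/47; prior mean = 31/7 = 31/7. Difference = 200/47 − 31/7 = -57/329.

-57/329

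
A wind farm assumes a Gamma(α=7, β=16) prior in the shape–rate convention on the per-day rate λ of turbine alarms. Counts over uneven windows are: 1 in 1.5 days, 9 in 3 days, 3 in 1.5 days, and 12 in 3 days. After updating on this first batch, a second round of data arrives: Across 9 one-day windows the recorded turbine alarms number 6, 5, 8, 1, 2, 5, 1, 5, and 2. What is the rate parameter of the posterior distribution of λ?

Total count: 1 + 9 + 3 + 12 = 25.
Total exposure: 1.5 + 3 + 1.5 + 3 = 9 days.
After the first batch: Gamma(7 + 25, 16 + 9) = Gamma(32, 25).
Total count: 6 + 5 + 8 + 1 + 2 + 5 + 1 + 5 + 2 = 35.
Total exposure: 9 days.
After the second batch: Gamma(32 + 35, 25 + 9) = Gamma(67, 34).

34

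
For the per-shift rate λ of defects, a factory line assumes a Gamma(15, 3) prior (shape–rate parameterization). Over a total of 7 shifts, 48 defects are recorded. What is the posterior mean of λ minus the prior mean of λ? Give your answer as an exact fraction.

13/10

Total count 48 over total exposure 7 shifts.
Gamma(α, β) with Poisson data over total exposure Σt gives posterior Gamma(α+Σx, β+Σt) = Gamma(63, 10).
Posterior mean = 63/10 = 63/10; prior mean = 15/3 = 5. Difference = 63/10 − 5 = 13/10.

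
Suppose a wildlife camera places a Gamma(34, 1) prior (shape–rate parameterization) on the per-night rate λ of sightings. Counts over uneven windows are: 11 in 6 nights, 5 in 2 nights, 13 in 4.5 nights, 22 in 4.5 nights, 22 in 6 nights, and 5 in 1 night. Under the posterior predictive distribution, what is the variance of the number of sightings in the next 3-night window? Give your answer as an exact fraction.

9408/625

Total count: 11 + 5 + 13 + 22 + 22 + 5 = 78.
Total exposure: 6 + 2 + 4.5 + 4.5 + 6 + 1 = 24 nights.
Conjugate update: add total count to the shape and total exposure to the rate, giving Gamma(112, 25).
The posterior predictive for a window of length T is Negative Binomial with variance T·α'·(β'+T)/β'² = 3·112·28/625 = 9408/625.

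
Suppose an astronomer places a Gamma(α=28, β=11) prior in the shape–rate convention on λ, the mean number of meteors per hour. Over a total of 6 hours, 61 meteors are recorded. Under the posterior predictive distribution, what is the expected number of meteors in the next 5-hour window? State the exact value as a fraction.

445/17

Total count 61 over total exposure 6 hours.
By Gamma–Poisson conjugacy, the posterior is Gamma(α + Σx, β + Σt) = Gamma(28 + 61, 11 + 6) = Gamma(89, 17).
Predictive mean over a 5-hour window = T·E[λ|data] = 5·89/17 = 445/17.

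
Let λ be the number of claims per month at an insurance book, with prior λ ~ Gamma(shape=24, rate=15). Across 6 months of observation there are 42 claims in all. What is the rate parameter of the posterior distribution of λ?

Total count 42 over total exposure 6 months.
Conjugate update: add total count to the shape and total exposure to the rate, giving Gamma(66, 21).

21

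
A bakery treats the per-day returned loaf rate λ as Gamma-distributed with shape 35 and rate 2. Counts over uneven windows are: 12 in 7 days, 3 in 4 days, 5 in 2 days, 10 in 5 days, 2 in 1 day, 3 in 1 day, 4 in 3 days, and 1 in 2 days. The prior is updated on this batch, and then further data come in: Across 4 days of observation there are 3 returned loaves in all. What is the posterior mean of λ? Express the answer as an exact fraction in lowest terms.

Total count: 12 + 3 + 5 + 10 + 2 + 3 + 4 + 1 = 40.
Total exposure: 7 + 4 + 2 + 5 + 1 + 1 + 3 + 2 = 25 days.
After the first batch: Gamma(35 + 40, 2 + 25) = Gamma(75, 27).
Total count 3 over total exposure 4 days.
After the second batch: Gamma(75 + 3, 27 + 4) = Gamma(78, 31).
Posterior mean = α'/β' = 78/31.

78/31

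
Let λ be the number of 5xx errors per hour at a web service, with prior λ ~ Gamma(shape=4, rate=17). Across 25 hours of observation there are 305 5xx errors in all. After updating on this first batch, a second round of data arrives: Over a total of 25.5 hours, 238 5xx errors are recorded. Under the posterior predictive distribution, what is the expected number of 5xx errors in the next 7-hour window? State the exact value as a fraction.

7658/135

Total count 305 over total exposure 25 hours.
After the first batch: Gamma(4 + 305, 17 + 25) = Gamma(309, 42).
Total count 238 over total exposure 25.5 hours.
After the second batch: Gamma(309 + 238, 42 + 25.5) = Gamma(547, 135/2).
Predictive mean over a 7-hour window = T·E[λ|data] = 7·547/(135/2) = 7658/135.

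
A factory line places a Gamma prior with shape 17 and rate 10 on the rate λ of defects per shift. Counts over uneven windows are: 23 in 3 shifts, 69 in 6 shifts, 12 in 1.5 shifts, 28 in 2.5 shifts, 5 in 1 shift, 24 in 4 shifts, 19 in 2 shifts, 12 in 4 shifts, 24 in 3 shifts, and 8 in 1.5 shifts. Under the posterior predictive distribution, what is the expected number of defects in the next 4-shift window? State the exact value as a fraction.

1928/77

Total count: 23 + 69 + 12 + 28 + 5 + 24 + 19 + 12 + 24 + 8 = 224.
Total exposure: 3 + 6 + 1.5 + 2.5 + 1 + 4 + 2 + 4 + 3 + 1.5 = 28.5 shifts.
Posterior: α' = 17 + 224 = 241, β' = 10 + 28.5 = 77/2.
Predictive mean over a 4-shift window = T·E[λ|data] = 4·241/(77/2) = 1928/77.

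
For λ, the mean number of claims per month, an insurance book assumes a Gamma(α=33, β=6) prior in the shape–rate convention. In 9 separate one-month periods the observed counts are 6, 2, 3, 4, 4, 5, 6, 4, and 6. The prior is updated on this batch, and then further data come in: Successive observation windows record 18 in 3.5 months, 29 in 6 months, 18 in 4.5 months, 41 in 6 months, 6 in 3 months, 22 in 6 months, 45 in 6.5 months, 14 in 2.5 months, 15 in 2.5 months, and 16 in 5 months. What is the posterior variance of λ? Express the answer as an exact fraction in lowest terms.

108/1331

Total count: 6 + 2 + 3 + 4 + 4 + 5 + 6 + 4 + 6 = 40.
Total exposure: 9 months.
After the first batch: Gamma(33 + 40, 6 + 9) = Gamma(73, 15).
Total count: 18 + 29 + 18 + 41 + 6 + 22 + 45 + 14 + 15 + 16 = 224.
Total exposure: 3.5 + 6 + 4.5 + 6 + 3 + 6 + 6.5 + 2.5 + 2.5 + 5 = 45.5 months.
After the second batch: Gamma(73 + 224, 15 + 45.5) = Gamma(297, 121/2).
Posterior variance = α'/β'² = 297/(14641/4) = 108/1331.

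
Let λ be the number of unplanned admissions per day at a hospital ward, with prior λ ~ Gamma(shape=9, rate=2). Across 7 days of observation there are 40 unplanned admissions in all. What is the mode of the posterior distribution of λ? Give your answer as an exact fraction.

Total count 40 over total exposure 7 days.
Gamma(α, β) with Poisson data over total exposure Σt gives posterior Gamma(α+Σx, β+Σt) = Gamma(49, 9).
Posterior mode = (α'−1)/β' = 48/9 = 16/3.

16/3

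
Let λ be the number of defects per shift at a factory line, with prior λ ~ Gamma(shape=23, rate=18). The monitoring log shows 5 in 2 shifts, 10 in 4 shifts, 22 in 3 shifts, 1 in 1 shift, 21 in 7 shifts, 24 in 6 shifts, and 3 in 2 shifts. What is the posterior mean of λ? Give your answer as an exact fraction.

Total count: 5 + 10 + 22 + 1 + 21 + 24 + 3 = 86.
Total exposure: 2 + 4 + 3 + 1 + 7 + 6 + 2 = 25 shifts.
Gamma(α, β) with Poisson data over total exposure Σt gives posterior Gamma(α+Σx, β+Σt) = Gamma(109, 43).
Posterior mean = α'/β' = 109/43.

109/43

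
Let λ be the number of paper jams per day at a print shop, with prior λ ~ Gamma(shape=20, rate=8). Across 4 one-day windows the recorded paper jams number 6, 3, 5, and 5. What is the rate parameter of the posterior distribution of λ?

Total count: 6 + 3 + 5 + 5 = 19.
Total exposure: 4 days.
By Gamma–Poisson conjugacy, the posterior is Gamma(α + Σx, β + Σt) = Gamma(20 + 19, 8 + 4) = Gamma(39, 12).

12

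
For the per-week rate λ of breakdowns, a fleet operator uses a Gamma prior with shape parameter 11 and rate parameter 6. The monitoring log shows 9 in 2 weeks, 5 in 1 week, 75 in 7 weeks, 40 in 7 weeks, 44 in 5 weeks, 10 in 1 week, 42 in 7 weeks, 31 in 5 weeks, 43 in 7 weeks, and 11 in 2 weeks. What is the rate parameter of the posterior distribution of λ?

50

Total count: 9 + 5 + 75 + 40 + 44 + 10 + 42 + 31 + 43 + 11 = 310.
Total exposure: 2 + 1 + 7 + 7 + 5 + 1 + 7 + 5 + 7 + 2 = 44 weeks.
Conjugate update: add total count to the shape and total exposure to the rate, giving Gamma(321, 50).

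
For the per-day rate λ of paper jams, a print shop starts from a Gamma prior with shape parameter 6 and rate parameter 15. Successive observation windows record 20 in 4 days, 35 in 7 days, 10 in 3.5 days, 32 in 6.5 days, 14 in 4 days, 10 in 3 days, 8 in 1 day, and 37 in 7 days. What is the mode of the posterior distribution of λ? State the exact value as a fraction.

Total count: 20 + 35 + 10 + 32 + 14 + 10 + 8 + 37 = 166.
Total exposure: 4 + 7 + 3.5 + 6.5 + 4 + 3 + 1 + 7 = 36 days.
The Gamma prior is conjugate for the Poisson rate, so λ | data ~ Gamma(6+166, 15+36) = Gamma(172, 51).
Posterior mode = (α'−1)/β' = 171/51 = 57/17.

57/17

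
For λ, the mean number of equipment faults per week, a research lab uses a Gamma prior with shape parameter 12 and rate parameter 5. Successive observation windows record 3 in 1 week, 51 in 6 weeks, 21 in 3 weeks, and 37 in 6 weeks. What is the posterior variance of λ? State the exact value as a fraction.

124/441

Total count: 3 + 51 + 21 + 37 = 112.
Total exposure: 1 + 6 + 3 + 6 = 16 weeks.
The Gamma prior is conjugate for the Poisson rate, so λ | data ~ Gamma(12+112, 5+16) = Gamma(124, 21).
Posterior variance = α'/β'² = 124/441.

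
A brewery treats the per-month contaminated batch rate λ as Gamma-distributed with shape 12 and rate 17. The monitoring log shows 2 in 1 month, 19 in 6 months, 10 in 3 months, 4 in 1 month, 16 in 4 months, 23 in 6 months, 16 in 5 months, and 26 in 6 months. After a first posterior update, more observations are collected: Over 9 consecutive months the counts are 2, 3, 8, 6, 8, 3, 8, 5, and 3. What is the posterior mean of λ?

Total count: 2 + 19 + 10 + 4 + 16 + 23 + 16 + 26 = 116.
Total exposure: 1 + 6 + 3 + 1 + 4 + 6 + 5 + 6 = 32 months.
After the first batch: Gamma(12 + 116, 17 + 32) = Gamma(128, 49).
Total count: 2 + 3 + 8 + 6 + 8 + 3 + 8 + 5 + 3 = 46.
Total exposure: 9 months.
After the second batch: Gamma(128 + 46, 49 + 9) = Gamma(174, 58).
Posterior mean = α'/β' = 174/58 = 3.

3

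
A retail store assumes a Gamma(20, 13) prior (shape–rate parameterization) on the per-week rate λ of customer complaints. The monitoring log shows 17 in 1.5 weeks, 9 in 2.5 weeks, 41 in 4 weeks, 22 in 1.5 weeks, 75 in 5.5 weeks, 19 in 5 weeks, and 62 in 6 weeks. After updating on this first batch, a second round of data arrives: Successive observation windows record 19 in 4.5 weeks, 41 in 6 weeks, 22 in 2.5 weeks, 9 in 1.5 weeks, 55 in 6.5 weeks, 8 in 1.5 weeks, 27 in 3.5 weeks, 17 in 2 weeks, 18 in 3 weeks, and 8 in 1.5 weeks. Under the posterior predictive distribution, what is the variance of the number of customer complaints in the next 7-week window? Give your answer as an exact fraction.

Total count: 17 + 9 + 41 + 22 + 75 + 19 + 62 = 245.
Total exposure: 1.5 + 2.5 + 4 + 1.5 + 5.5 + 5 + 6 = 26 weeks.
After the first batch: Gamma(20 + 245, 13 + 26) = Gamma(265, 39).
Total count: 19 + 41 + 22 + 9 + 55 + 8 + 27 + 17 + 18 + 8 = 224.
Total exposure: 4.5 + 6 + 2.5 + 1.5 + 6.5 + 1.5 + 3.5 + 2 + 3 + 1.5 = 32.5 weeks.
After the second batch: Gamma(265 + 224, 39 + 32.5) = Gamma(489, 143/2).
The posterior predictive for a window of length T is Negative Binomial with variance T·α'·(β'+T)/β'² = 7·489·(157/2)/(20449/4) = 1074822/20449.

1074822/20449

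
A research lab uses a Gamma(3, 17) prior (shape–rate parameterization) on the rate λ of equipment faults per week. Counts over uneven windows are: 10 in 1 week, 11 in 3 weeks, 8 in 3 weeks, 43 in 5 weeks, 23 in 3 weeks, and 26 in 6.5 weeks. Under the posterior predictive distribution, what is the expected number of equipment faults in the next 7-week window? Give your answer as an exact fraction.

Total count: 10 + 11 + 8 + 43 + 23 + 26 = 121.
Total exposure: 1 + 3 + 3 + 5 + 3 + 6.5 = 21.5 weeks.
By Gamma–Poisson conjugacy, the posterior is Gamma(α + Σx, β + Σt) = Gamma(3 + 121, 17 + 21.5) = Gamma(124, 77/2).
Predictive mean over a 7-week window = T·E[λ|data] = 7·124/(77/2) = 248/11.

248/11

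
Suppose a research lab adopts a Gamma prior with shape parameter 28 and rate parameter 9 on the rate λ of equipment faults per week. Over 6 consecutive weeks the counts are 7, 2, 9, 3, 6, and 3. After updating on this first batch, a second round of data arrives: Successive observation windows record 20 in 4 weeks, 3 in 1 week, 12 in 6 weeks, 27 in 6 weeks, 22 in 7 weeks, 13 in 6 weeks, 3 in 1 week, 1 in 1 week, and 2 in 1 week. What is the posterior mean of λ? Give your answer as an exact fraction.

161/48

Total count: 7 + 2 + 9 + 3 + 6 + 3 = 30.
Total exposure: 6 weeks.
After the first batch: Gamma(28 + 30, 9 + 6) = Gamma(58, 15).
Total count: 20 + 3 + 12 + 27 + 22 + 13 + 3 + 1 + 2 = 103.
Total exposure: 4 + 1 + 6 + 6 + 7 + 6 + 1 + 1 + 1 = 33 weeks.
After the second batch: Gamma(58 + 103, 15 + 33) = Gamma(161, 48).
Posterior mean = α'/β' = 161/48.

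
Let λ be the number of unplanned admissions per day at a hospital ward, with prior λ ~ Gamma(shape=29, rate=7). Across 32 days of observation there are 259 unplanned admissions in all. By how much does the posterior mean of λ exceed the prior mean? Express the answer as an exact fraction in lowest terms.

295/91

Total count 259 over total exposure 32 days.
Conjugate update: add total count to the shape and total exposure to the rate, giving Gamma(288, 39).
Posterior mean = 288/39 = 96/13; prior mean = 29/7 = 29/7. Difference = 96/13 − 29/7 = 295/91.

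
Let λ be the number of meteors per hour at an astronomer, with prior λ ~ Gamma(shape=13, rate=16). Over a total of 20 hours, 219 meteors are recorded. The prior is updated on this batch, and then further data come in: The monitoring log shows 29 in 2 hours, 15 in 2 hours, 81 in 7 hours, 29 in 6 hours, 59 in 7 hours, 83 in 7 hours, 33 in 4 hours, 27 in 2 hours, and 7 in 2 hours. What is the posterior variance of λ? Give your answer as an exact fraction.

119/1125

Total count 219 over total exposure 20 hours.
After the first batch: Gamma(13 + 219, 16 + 20) = Gamma(232, 36).
Total count: 29 + 15 + 81 + 29 + 59 + 83 + 33 + 27 + 7 = 363.
Total exposure: 2 + 2 + 7 + 6 + 7 + 7 + 4 + 2 + 2 = 39 hours.
After the second batch: Gamma(232 + 363, 36 + 39) = Gamma(595, 75).
Posterior variance = α'/β'² = 595/5625 = 119/1125.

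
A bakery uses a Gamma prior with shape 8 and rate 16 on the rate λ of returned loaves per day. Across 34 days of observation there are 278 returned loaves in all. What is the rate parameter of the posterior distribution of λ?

Total count 278 over total exposure 34 days.
The Gamma prior is conjugate for the Poisson rate, so λ | data ~ Gamma(8+278, 16+34) = Gamma(286, 50).

50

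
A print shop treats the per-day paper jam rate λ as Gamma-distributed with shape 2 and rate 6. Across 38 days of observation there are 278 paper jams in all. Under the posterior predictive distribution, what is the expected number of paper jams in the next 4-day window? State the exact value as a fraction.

Total count 278 over total exposure 38 days.
The Gamma prior is conjugate for the Poisson rate, so λ | data ~ Gamma(2+278, 6+38) = Gamma(280, 44).
Predictive mean over a 4-day window = T·E[λ|data] = 4·280/44 = 280/11.

280/11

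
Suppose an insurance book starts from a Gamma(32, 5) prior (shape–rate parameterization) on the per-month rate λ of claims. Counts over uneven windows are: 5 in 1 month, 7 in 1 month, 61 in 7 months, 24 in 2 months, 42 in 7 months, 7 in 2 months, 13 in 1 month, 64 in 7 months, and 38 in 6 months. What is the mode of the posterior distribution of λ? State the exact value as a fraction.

Total count: 5 + 7 + 61 + 24 + 42 + 7 + 13 + 64 + 38 = 261.
Total exposure: 1 + 1 + 7 + 2 + 7 + 2 + 1 + 7 + 6 = 34 months.
Gamma(α, β) with Poisson data over total exposure Σt gives posterior Gamma(α+Σx, β+Σt) = Gamma(293, 39).
Posterior mode = (α'−1)/β' = 292/39.

292/39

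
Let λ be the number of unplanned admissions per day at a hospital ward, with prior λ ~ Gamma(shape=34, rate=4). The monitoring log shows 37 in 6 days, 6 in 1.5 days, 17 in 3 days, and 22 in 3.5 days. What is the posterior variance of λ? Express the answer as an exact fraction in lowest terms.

29/81

Total count: 37 + 6 + 17 + 22 = 82.
Total exposure: 6 + 1.5 + 3 + 3.5 = 14 days.
Gamma(α, β) with Poisson data over total exposure Σt gives posterior Gamma(α+Σx, β+Σt) = Gamma(116, 18).
Posterior variance = α'/β'² = 116/324 = 29/81.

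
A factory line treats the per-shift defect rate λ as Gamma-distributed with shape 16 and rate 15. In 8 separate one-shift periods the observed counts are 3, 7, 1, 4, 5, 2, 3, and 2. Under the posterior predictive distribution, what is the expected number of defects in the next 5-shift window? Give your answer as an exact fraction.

Total count: 3 + 7 + 1 + 4 + 5 + 2 + 3 + 2 = 27.
Total exposure: 8 shifts.
Gamma(α, β) with Poisson data over total exposure Σt gives posterior Gamma(α+Σx, β+Σt) = Gamma(43, 23).
Predictive mean over a 5-shift window = T·E[λ|data] = 5·43/23 = 215/23.

215/23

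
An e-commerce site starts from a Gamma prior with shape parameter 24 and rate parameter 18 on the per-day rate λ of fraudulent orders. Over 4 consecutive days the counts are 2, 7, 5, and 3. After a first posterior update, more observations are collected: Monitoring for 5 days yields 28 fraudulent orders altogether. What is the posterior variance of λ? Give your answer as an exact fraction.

23/243

Total count: 2 + 7 + 5 + 3 = 17.
Total exposure: 4 days.
After the first batch: Gamma(24 + 17, 18 + 4) = Gamma(41, 22).
Total count 28 over total exposure 5 days.
After the second batch: Gamma(41 + 28, 22 + 5) = Gamma(69, 27).
Posterior variance = α'/β'² = 69/729 = 23/243.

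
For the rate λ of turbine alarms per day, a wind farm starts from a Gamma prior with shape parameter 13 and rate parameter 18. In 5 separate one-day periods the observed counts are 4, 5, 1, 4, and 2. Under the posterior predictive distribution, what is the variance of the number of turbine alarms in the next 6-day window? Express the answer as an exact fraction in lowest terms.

5046/529

Total count: 4 + 5 + 1 + 4 + 2 = 16.
Total exposure: 5 days.
By Gamma–Poisson conjugacy, the posterior is Gamma(α + Σx, β + Σt) = Gamma(13 + 16, 18 + 5) = Gamma(29, 23).
The posterior predictive for a window of length T is Negative Binomial with variance T·α'·(β'+T)/β'² = 6·29·29/529 = 5046/529.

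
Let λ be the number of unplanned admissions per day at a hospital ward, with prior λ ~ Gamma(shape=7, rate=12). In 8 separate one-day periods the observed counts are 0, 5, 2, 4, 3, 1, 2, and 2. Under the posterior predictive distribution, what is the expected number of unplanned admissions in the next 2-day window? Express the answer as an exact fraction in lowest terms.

13/5

Total count: 0 + 5 + 2 + 4 + 3 + 1 + 2 + 2 = 19.
Total exposure: 8 days.
Posterior: α' = 7 + 19 = 26, β' = 12 + 8 = 20.
Predictive mean over a 2-day window = T·E[λ|data] = 2·26/20 = 13/5.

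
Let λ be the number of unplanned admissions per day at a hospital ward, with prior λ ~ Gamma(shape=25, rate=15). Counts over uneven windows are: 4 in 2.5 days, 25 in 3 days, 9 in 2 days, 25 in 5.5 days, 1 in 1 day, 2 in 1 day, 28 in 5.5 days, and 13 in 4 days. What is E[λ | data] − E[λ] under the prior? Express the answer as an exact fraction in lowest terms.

397/237

Total count: 4 + 25 + 9 + 25 + 1 + 2 + 28 + 13 = 107.
Total exposure: 2.5 + 3 + 2 + 5.5 + 1 + 1 + 5.5 + 4 = 24.5 days.
Gamma(α, β) with Poisson data over total exposure Σt gives posterior Gamma(α+Σx, β+Σt) = Gamma(132, 79/2).
Posterior mean = 132/(79/2) = 264/79; prior mean = 25/15 = 5/3. Difference = 264/79 − 5/3 = 397/237.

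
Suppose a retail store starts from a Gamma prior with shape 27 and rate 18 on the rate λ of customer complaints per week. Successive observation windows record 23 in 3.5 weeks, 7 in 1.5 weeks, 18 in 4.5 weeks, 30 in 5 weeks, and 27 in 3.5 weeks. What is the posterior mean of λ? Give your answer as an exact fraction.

11/3

Total count: 23 + 7 + 18 + 30 + 27 = 105.
Total exposure: 3.5 + 1.5 + 4.5 + 5 + 3.5 = 18 weeks.
Gamma(α, β) with Poisson data over total exposure Σt gives posterior Gamma(α+Σx, β+Σt) = Gamma(132, 36).
Posterior mean = α'/β' = 132/36 = 11/3.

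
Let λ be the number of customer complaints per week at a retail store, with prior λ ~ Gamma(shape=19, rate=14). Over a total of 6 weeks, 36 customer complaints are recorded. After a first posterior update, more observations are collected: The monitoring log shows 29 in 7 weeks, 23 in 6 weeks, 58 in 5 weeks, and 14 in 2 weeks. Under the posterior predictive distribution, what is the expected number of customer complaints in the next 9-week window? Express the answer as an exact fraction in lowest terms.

1611/40

Total count 36 over total exposure 6 weeks.
After the first batch: Gamma(19 + 36, 14 + 6) = Gamma(55, 20).
Total count: 29 + 23 + 58 + 14 = 124.
Total exposure: 7 + 6 + 5 + 2 = 20 weeks.
After the second batch: Gamma(55 + 124, 20 + 20) = Gamma(179, 40).
Predictive mean over a 9-week window = T·E[λ|data] = 9·179/40 = 1611/40.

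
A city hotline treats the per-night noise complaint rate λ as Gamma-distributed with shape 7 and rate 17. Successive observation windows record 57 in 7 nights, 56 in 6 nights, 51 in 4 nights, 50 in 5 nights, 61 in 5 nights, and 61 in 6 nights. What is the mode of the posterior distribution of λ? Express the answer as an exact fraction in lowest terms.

171/25

Total count: 57 + 56 + 51 + 50 + 61 + 61 = 336.
Total exposure: 7 + 6 + 4 + 5 + 5 + 6 = 33 nights.
Conjugate update: add total count to the shape and total exposure to the rate, giving Gamma(343, 50).
Posterior mode = (α'−1)/β' = 342/50 = 171/25.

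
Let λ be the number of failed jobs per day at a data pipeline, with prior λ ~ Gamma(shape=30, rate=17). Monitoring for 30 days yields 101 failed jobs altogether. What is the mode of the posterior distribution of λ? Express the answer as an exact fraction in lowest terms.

130/47

Total count 101 over total exposure 30 days.
Conjugate update: add total count to the shape and total exposure to the rate, giving Gamma(131, 47).
Posterior mode = (α'−1)/β' = 130/47.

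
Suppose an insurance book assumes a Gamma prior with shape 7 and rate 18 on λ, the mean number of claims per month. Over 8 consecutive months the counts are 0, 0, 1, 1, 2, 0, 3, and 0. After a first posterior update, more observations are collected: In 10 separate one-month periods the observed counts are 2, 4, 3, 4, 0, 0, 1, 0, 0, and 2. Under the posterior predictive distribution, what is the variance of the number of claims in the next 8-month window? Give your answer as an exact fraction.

Total count: 0 + 0 + 1 + 1 + 2 + 0 + 3 + 0 = 7.
Total exposure: 8 months.
After the first batch: Gamma(7 + 7, 18 + 8) = Gamma(14, 26).
Total count: 2 + 4 + 3 + 4 + 0 + 0 + 1 + 0 + 0 + 2 = 16.
Total exposure: 10 months.
After the second batch: Gamma(14 + 16, 26 + 10) = Gamma(30, 36).
The posterior predictive for a window of length T is Negative Binomial with variance T·α'·(β'+T)/β'² = 8·30·44/1296 = 220/27.

220/27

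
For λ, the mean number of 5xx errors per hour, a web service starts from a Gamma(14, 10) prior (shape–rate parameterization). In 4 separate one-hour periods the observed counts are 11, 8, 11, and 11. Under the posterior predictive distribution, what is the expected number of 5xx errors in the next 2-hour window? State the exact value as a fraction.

55/7

Total count: 11 + 8 + 11 + 11 = 41.
Total exposure: 4 hours.
Gamma(α, β) with Poisson data over total exposure Σt gives posterior Gamma(α+Σx, β+Σt) = Gamma(55, 14).
Predictive mean over a 2-hour window = T·E[λ|data] = 2·55/14 = 55/7.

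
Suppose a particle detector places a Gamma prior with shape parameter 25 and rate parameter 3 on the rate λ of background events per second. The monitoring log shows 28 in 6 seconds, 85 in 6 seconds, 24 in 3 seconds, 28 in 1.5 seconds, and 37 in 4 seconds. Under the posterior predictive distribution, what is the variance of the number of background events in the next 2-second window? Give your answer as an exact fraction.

46308/2209

Total count: 28 + 85 + 24 + 28 + 37 = 202.
Total exposure: 6 + 6 + 3 + 1.5 + 4 = 20.5 seconds.
Gamma(α, β) with Poisson data over total exposure Σt gives posterior Gamma(α+Σx, β+Σt) = Gamma(227, 47/2).
The posterior predictive for a window of length T is Negative Binomial with variance T·α'·(β'+T)/β'² = 2·227·(51/2)/(2209/4) = 46308/2209.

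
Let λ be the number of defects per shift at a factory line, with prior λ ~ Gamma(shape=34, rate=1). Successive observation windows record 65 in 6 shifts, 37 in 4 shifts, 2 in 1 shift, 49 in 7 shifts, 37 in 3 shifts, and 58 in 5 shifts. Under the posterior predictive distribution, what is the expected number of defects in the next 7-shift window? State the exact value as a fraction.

658/9

Total count: 65 + 37 + 2 + 49 + 37 + 58 = 248.
Total exposure: 6 + 4 + 1 + 7 + 3 + 5 = 26 shifts.
Conjugate update: add total count to the shape and total exposure to the rate, giving Gamma(282, 27).
Predictive mean over a 7-shift window = T·E[λ|data] = 7·282/27 = 658/9.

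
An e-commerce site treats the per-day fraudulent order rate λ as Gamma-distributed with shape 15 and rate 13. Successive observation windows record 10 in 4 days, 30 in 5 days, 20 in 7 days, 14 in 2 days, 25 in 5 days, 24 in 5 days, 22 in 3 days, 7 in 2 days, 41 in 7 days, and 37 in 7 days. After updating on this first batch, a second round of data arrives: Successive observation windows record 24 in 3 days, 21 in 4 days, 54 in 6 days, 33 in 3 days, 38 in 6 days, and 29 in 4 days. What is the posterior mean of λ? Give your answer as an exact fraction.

222/43

Total count: 10 + 30 + 20 + 14 + 25 + 24 + 22 + 7 + 41 + 37 = 230.
Total exposure: 4 + 5 + 7 + 2 + 5 + 5 + 3 + 2 + 7 + 7 = 47 days.
After the first batch: Gamma(15 + 230, 13 + 47) = Gamma(245, 60).
Total count: 24 + 21 + 54 + 33 + 38 + 29 = 199.
Total exposure: 3 + 4 + 6 + 3 + 6 + 4 = 26 days.
After the second batch: Gamma(245 + 199, 60 + 26) = Gamma(444, 86).
Posterior mean = α'/β' = 444/86 = 222/43.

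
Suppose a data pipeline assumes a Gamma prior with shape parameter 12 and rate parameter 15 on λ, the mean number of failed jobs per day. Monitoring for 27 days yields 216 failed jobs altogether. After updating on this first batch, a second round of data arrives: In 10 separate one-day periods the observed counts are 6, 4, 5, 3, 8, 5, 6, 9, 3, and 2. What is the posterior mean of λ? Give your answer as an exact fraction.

Total count 216 over total exposure 27 days.
After the first batch: Gamma(12 + 216, 15 + 27) = Gamma(228, 42).
Total count: 6 + 4 + 5 + 3 + 8 + 5 + 6 + 9 + 3 + 2 = 51.
Total exposure: 10 days.
After the second batch: Gamma(228 + 51, 42 + 10) = Gamma(279, 52).
Posterior mean = α'/β' = 279/52.

279/52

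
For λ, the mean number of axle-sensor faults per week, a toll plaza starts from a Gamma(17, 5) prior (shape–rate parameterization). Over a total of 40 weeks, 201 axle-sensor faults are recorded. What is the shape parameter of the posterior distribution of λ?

Total count 201 over total exposure 40 weeks.
Gamma(α, β) with Poisson data over total exposure Σt gives posterior Gamma(α+Σx, β+Σt) = Gamma(218, 45).

218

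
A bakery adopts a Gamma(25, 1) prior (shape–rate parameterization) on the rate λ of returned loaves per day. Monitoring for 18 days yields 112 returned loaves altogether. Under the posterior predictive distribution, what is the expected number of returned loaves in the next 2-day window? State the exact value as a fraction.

Total count 112 over total exposure 18 days.
Gamma(α, β) with Poisson data over total exposure Σt gives posterior Gamma(α+Σx, β+Σt) = Gamma(137, 19).
Predictive mean over a 2-day window = T·E[λ|data] = 2·137/19 = 274/19.

274/19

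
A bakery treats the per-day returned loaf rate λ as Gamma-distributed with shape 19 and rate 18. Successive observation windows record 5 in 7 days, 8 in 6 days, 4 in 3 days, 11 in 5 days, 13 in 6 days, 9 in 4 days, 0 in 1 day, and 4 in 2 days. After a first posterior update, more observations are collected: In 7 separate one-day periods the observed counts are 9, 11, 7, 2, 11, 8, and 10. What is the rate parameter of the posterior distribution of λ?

59

Total count: 5 + 8 + 4 + 11 + 13 + 9 + 0 + 4 = 54.
Total exposure: 7 + 6 + 3 + 5 + 6 + 4 + 1 + 2 = 34 days.
After the first batch: Gamma(19 + 54, 18 + 34) = Gamma(73, 52).
Total count: 9 + 11 + 7 + 2 + 11 + 8 + 10 = 58.
Total exposure: 7 days.
After the second batch: Gamma(73 + 58, 52 + 7) = Gamma(131, 59).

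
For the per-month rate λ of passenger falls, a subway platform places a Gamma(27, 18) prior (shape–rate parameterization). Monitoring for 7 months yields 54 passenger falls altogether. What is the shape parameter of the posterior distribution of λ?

Total count 54 over total exposure 7 months.
Conjugate update: add total count to the shape and total exposure to the rate, giving Gamma(81, 25).

81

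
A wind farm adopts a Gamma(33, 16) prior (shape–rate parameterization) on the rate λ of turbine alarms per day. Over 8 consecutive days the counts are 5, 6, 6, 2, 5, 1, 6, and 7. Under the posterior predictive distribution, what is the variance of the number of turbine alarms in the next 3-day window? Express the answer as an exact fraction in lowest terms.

Total count: 5 + 6 + 6 + 2 + 5 + 1 + 6 + 7 = 38.
Total exposure: 8 days.
The Gamma prior is conjugate for the Poisson rate, so λ | data ~ Gamma(33+38, 16+8) = Gamma(71, 24).
The posterior predictive for a window of length T is Negative Binomial with variance T·α'·(β'+T)/β'² = 3·71·27/576 = 639/64.

639/64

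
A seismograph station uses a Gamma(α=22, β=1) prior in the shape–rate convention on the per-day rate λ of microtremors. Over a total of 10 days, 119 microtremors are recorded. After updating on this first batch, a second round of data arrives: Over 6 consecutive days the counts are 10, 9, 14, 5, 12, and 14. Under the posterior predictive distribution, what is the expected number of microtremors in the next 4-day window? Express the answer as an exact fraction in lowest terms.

Total count 119 over total exposure 10 days.
After the first batch: Gamma(22 + 119, 1 + 10) = Gamma(141, 11).
Total count: 10 + 9 + 14 + 5 + 12 + 14 = 64.
Total exposure: 6 days.
After the second batch: Gamma(141 + 64, 11 + 6) = Gamma(205, 17).
Predictive mean over a 4-day window = T·E[λ|data] = 4·205/17 = 820/17.

820/17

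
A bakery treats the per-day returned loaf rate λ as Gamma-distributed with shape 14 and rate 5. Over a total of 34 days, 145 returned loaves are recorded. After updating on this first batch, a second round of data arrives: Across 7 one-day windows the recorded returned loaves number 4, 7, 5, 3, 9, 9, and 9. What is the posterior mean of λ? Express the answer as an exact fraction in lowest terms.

205/46

Total count 145 over total exposure 34 days.
After the first batch: Gamma(14 + 145, 5 + 34) = Gamma(159, 39).
Total count: 4 + 7 + 5 + 3 + 9 + 9 + 9 = 46.
Total exposure: 7 days.
After the second batch: Gamma(159 + 46, 39 + 7) = Gamma(205, 46).
Posterior mean = α'/β' = 205/46.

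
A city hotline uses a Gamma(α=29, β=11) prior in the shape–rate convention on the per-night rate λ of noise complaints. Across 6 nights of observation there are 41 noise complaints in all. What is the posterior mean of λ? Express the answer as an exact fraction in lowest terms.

Total count 41 over total exposure 6 nights.
Posterior: α' = 29 + 41 = 70, β' = 11 + 6 = 17.
Posterior mean = α'/β' = 70/17.

70/17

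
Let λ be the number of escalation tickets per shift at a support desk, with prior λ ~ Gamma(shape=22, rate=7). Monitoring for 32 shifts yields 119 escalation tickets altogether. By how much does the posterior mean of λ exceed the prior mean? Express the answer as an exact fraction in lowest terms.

43/91

Total count 119 over total exposure 32 shifts.
The Gamma prior is conjugate for the Poisson rate, so λ | data ~ Gamma(22+119, 7+32) = Gamma(141, 39).
Posterior mean = 141/39 = 47/13; prior mean = 22/7 = 22/7. Difference = 47/13 − 22/7 = 43/91.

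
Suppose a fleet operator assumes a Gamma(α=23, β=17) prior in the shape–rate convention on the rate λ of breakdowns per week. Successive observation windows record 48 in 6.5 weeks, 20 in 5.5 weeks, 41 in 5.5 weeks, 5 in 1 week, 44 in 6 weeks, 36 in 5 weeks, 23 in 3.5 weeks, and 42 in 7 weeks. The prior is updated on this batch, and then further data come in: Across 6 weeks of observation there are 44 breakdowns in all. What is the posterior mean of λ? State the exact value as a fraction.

326/63

Total count: 48 + 20 + 41 + 5 + 44 + 36 + 23 + 42 = 259.
Total exposure: 6.5 + 5.5 + 5.5 + 1 + 6 + 5 + 3.5 + 7 = 40 weeks.
After the first batch: Gamma(23 + 259, 17 + 40) = Gamma(282, 57).
Total count 44 over total exposure 6 weeks.
After the second batch: Gamma(282 + 44, 57 + 6) = Gamma(326, 63).
Posterior mean = α'/β' = 326/63.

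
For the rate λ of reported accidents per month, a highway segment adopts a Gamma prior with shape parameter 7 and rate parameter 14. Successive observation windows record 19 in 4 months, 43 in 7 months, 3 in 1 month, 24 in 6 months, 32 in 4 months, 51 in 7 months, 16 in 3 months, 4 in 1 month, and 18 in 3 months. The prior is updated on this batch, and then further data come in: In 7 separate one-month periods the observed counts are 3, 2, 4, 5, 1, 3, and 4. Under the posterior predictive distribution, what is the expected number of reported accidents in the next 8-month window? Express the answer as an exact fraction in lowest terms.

1912/57

Total count: 19 + 43 + 3 + 24 + 32 + 51 + 16 + 4 + 18 = 210.
Total exposure: 4 + 7 + 1 + 6 + 4 + 7 + 3 + 1 + 3 = 36 months.
After the first batch: Gamma(7 + 210, 14 + 36) = Gamma(217, 50).
Total count: 3 + 2 + 4 + 5 + 1 + 3 + 4 = 22.
Total exposure: 7 months.
After the second batch: Gamma(217 + 22, 50 + 7) = Gamma(239, 57).
Predictive mean over an 8-month window = T·E[λ|data] = 8·239/57 = 1912/57.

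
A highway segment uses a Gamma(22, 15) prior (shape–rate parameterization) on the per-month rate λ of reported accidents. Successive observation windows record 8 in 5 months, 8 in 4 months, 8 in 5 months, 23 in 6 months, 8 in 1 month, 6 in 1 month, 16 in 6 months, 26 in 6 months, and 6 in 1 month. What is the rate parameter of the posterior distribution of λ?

Total count: 8 + 8 + 8 + 23 + 8 + 6 + 16 + 26 + 6 = 109.
Total exposure: 5 + 4 + 5 + 6 + 1 + 1 + 6 + 6 + 1 = 35 months.
By Gamma–Poisson conjugacy, the posterior is Gamma(α + Σx, β + Σt) = Gamma(22 + 109, 15 + 35) = Gamma(131, 50).

50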